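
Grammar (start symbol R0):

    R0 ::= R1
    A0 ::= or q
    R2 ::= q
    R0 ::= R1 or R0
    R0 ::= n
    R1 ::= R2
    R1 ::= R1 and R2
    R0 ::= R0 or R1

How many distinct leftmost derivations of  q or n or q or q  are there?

Parse trees for q or n or q or q:
  [R0 [R1 [R2 q]] or [R0 [R0 [R0 n] or [R1 [R2 q]]] or [R1 [R2 q]]]]
  [R0 [R0 [R1 [R2 q]] or [R0 [R0 n] or [R1 [R2 q]]]] or [R1 [R2 q]]]
  [R0 [R0 [R0 [R1 [R2 q]] or [R0 n]] or [R1 [R2 q]]] or [R1 [R2 q]]]

3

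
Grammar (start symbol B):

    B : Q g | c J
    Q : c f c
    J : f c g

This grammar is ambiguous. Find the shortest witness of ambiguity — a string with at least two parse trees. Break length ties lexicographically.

length 4: c f c g has 2 parse trees

Two derivations of c f c g:
  B ⇒ Q g ⇒ c f c g
  B ⇒ c J ⇒ c f c g

c f c g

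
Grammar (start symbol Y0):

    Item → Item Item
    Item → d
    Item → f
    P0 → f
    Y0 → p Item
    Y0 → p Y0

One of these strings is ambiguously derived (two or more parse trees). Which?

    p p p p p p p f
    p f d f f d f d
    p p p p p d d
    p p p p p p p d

p p p p p p p f: 1 tree
p f d f f d f d: 132 trees
p p p p p d d: 1 tree
p p p p p p p d: 1 tree

p f d f f d f d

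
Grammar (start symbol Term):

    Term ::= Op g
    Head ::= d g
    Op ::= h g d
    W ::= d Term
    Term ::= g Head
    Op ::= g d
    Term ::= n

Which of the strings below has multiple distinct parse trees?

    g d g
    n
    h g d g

g d g: 2 trees
n: 1 tree
h g d g: 1 tree

g d g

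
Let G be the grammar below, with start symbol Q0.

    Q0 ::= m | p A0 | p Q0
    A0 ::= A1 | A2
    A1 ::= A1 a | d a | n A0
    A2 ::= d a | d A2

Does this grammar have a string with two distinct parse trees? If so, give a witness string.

Witness: p d a

Derivation 1: Q0 ⇒ p A0 ⇒ p A1 ⇒ p d a
Derivation 2: Q0 ⇒ p A0 ⇒ p A2 ⇒ p d a

Two distinct leftmost derivations for the same string.

Ambiguous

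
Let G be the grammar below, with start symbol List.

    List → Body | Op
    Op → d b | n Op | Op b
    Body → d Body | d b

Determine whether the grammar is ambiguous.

Witness: d b

Derivation 1: List ⇒ Body ⇒ d b
Derivation 2: List ⇒ Op ⇒ d b

Two distinct leftmost derivations for the same string.

Ambiguous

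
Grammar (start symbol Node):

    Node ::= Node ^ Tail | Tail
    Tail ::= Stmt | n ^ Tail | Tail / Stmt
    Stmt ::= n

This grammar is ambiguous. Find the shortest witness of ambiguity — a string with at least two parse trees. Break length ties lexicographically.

length 1: no string has ≥2 trees
length 3: n ^ n has 2 parse trees

Two derivations of n ^ n:
  Node ⇒ Node ^ Tail ⇒ Tail ^ Tail ⇒ Stmt ^ Tail ⇒ n ^ Tail ⇒ n ^ Stmt ⇒ n ^ n
  Node ⇒ Tail ⇒ n ^ Tail ⇒ n ^ Stmt ⇒ n ^ n

n ^ n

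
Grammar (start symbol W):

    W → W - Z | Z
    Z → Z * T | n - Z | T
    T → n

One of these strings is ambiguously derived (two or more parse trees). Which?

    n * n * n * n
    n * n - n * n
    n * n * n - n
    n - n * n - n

n * n * n * n: 1 tree
n * n - n * n: 1 tree
n * n * n - n: 1 tree
n - n * n - n: 3 trees

n - n * n - n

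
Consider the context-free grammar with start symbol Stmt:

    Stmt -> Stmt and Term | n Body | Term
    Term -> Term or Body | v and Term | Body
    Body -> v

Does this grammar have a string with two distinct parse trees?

Witness: v and v

Derivation 1: Stmt ⇒ Stmt and Term ⇒ Term and Term ⇒ Body and Term ⇒ v and Term ⇒ v and Body ⇒ v and v
Derivation 2: Stmt ⇒ Term ⇒ v and Term ⇒ v and Body ⇒ v and v

Two distinct leftmost derivations for the same string.

Ambiguous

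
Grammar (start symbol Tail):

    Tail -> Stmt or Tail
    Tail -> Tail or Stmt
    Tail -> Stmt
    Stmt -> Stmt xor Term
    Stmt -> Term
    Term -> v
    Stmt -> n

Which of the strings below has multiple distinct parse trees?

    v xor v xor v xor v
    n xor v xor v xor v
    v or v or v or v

v or v or v or v

v xor v xor v xor v: 1 tree
n xor v xor v xor v: 1 tree
v or v or v or v: 8 trees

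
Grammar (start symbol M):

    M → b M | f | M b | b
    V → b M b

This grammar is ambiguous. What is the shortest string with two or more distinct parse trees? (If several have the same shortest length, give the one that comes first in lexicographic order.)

b b

length 1: no string has ≥2 trees
length 2: b b has 2 parse trees

Two derivations of b b:
  M ⇒ b M ⇒ b b
  M ⇒ M b ⇒ b b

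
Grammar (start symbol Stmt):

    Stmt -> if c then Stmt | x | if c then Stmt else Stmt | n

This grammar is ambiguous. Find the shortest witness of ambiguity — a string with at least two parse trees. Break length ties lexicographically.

length 1: no string has ≥2 trees
length 4: no string has ≥2 trees
length 6: no string has ≥2 trees
length 7: no string has ≥2 trees
length 9: if c then if c then n else n has 2 parse trees

Two derivations of if c then if c then n else n:
  Stmt ⇒ if c then Stmt ⇒ if c then if c then Stmt else Stmt ⇒ if c then if c then n else Stmt ⇒ if c then if c then n else n
  Stmt ⇒ if c then Stmt else Stmt ⇒ if c then if c then Stmt else Stmt ⇒ if c then if c then n else Stmt ⇒ if c then if c then n else n

if c then if c then n else n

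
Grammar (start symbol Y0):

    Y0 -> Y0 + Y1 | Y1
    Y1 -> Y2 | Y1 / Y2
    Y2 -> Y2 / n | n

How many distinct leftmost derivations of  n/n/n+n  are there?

4

Parse trees for n/n/n+n:
  [Y0 [Y0 [Y1 [Y2 [Y2 [Y2 n] / n] / n]]] + [Y1 [Y2 n]]]
  [Y0 [Y0 [Y1 [Y1 [Y2 n]] / [Y2 [Y2 n] / n]]] + [Y1 [Y2 n]]]
  [Y0 [Y0 [Y1 [Y1 [Y2 [Y2 n] / n]] / [Y2 n]]] + [Y1 [Y2 n]]]
  [Y0 [Y0 [Y1 [Y1 [Y1 [Y2 n]] / [Y2 n]] / [Y2 n]]] + [Y1 [Y2 n]]]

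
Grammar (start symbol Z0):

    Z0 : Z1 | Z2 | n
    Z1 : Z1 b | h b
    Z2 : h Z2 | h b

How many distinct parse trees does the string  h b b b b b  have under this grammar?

Parse trees for h b b b b b:
  [Z0 [Z1 [Z1 [Z1 [Z1 [Z1 h b] b] b] b] b]]

1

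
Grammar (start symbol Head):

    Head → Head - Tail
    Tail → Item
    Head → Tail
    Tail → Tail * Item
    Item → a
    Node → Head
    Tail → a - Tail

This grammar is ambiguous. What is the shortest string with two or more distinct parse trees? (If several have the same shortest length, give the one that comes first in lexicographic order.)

length 1: no string has ≥2 trees
length 3: a - a has 2 parse trees

Two derivations of a - a:
  Head ⇒ Head - Tail ⇒ Tail - Tail ⇒ Item - Tail ⇒ a - Tail ⇒ a - Item ⇒ a - a
  Head ⇒ Tail ⇒ a - Tail ⇒ a - Item ⇒ a - a

a - a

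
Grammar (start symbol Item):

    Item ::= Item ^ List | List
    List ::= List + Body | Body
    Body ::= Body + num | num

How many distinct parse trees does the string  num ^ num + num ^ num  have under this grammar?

Parse trees for num ^ num + num ^ num:
  [Item [Item [Item [List [Body num]]] ^ [List [List [Body num]] + [Body num]]] ^ [List [Body num]]]
  [Item [Item [Item [List [Body num]]] ^ [List [Body [Body num] + num]]] ^ [List [Body num]]]

2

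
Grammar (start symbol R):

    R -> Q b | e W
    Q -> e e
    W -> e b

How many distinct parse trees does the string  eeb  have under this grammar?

2

Parse trees for eeb:
  [R [Q e e] b]
  [R e [W e b]]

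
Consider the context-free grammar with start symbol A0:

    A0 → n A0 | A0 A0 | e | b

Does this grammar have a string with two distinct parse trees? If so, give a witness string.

Witness: b b b

Derivation 1: A0 ⇒ A0 A0 ⇒ A0 A0 A0 ⇒ b A0 A0 ⇒ b b A0 ⇒ b b b
Derivation 2: A0 ⇒ A0 A0 ⇒ b A0 ⇒ b A0 A0 ⇒ b b A0 ⇒ b b b

Two distinct leftmost derivations for the same string.

Ambiguous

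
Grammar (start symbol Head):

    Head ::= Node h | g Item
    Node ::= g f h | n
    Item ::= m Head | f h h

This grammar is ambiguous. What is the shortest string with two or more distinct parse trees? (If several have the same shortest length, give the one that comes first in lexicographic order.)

length 2: no string has ≥2 trees
length 4: g f h h has 2 parse trees

Two derivations of g f h h:
  Head ⇒ Node h ⇒ g f h h
  Head ⇒ g Item ⇒ g f h h

g f h h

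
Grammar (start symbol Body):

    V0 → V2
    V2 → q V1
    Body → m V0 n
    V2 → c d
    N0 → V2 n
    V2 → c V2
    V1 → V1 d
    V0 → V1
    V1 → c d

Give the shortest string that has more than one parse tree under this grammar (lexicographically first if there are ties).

m c d n

length 4: m c d n has 2 parse trees

Two derivations of m c d n:
  Body ⇒ m V0 n ⇒ m V2 n ⇒ m c d n
  Body ⇒ m V0 n ⇒ m V1 n ⇒ m c d n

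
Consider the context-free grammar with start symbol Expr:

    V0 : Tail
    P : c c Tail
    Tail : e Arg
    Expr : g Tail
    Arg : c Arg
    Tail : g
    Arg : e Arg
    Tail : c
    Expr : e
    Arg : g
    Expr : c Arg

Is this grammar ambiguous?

Only Expr, Tail, Arg are reachable from Expr; ignoring the rest: Restricted to the reachable nonterminals, every rule has the form A → t or A → t B, and no two rules for the same A share a first terminal. The grammar encodes a DFA — one run per string.

Unambiguous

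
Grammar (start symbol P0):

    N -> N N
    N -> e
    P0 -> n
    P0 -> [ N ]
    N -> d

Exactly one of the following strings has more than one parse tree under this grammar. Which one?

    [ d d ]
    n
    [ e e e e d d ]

[ e e e e d d ]

[ d d ]: 1 tree
n: 1 tree
[ e e e e d d ]: 42 trees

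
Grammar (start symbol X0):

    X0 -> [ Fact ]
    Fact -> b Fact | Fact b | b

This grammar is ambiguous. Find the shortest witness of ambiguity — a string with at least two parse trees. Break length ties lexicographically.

[ b b ]

length 3: no string has ≥2 trees
length 4: [ b b ] has 2 parse trees

Two derivations of [ b b ]:
  X0 ⇒ [ Fact ] ⇒ [ b Fact ] ⇒ [ b b ]
  X0 ⇒ [ Fact ] ⇒ [ Fact b ] ⇒ [ b b ]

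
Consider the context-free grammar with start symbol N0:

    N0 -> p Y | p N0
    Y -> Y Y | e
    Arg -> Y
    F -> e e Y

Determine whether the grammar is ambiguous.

Ambiguous

Witness: p e e e

Derivation 1: N0 ⇒ p Y ⇒ p Y Y ⇒ p Y Y Y ⇒ p e Y Y ⇒ p e e Y ⇒ p e e e
Derivation 2: N0 ⇒ p Y ⇒ p Y Y ⇒ p e Y ⇒ p e Y Y ⇒ p e e Y ⇒ p e e e

Two distinct leftmost derivations for the same string.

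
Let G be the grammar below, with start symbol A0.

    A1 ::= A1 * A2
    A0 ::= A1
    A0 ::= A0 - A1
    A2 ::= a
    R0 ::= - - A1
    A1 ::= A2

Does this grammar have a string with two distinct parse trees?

Unambiguous

Only A0, A1, A2 are reachable from A0; ignoring the rest: The grammar is stratified — A0 handles '-' (left-recursive), A1 handles '*', A2 atoms. Each operator has a fixed associativity and precedence level, so every string has one parse.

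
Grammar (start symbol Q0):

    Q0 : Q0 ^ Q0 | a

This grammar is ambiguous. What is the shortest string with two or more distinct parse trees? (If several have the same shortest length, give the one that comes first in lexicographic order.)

length 1: no string has ≥2 trees
length 3: no string has ≥2 trees
length 5: a ^ a ^ a has 2 parse trees

Two derivations of a ^ a ^ a:
  Q0 ⇒ Q0 ^ Q0 ⇒ Q0 ^ Q0 ^ Q0 ⇒ a ^ Q0 ^ Q0 ⇒ a ^ a ^ Q0 ⇒ a ^ a ^ a
  Q0 ⇒ Q0 ^ Q0 ⇒ a ^ Q0 ⇒ a ^ Q0 ^ Q0 ⇒ a ^ a ^ Q0 ⇒ a ^ a ^ a

a ^ a ^ a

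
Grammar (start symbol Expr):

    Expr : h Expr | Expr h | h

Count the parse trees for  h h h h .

8

Parse trees for h h h h:
  [Expr h [Expr h [Expr h [Expr h]]]]
  [Expr h [Expr h [Expr [Expr h] h]]]
  [Expr h [Expr [Expr h [Expr h]] h]]
  [Expr h [Expr [Expr [Expr h] h] h]]
  [Expr [Expr h [Expr h [Expr h]]] h]
  [Expr [Expr h [Expr [Expr h] h]] h]
  [Expr [Expr [Expr h [Expr h]] h] h]
  [Expr [Expr [Expr [Expr h] h] h] h]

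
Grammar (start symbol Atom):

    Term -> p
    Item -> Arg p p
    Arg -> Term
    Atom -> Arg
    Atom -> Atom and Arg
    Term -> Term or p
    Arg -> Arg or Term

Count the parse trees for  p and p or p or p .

4

Parse trees for p and p or p or p:
  [Atom [Atom [Arg [Term p]]] and [Arg [Term [Term [Term p] or p] or p]]]
  [Atom [Atom [Arg [Term p]]] and [Arg [Arg [Term p]] or [Term [Term p] or p]]]
  [Atom [Atom [Arg [Term p]]] and [Arg [Arg [Term [Term p] or p]] or [Term p]]]
  [Atom [Atom [Arg [Term p]]] and [Arg [Arg [Arg [Term p]] or [Term p]] or [Term p]]]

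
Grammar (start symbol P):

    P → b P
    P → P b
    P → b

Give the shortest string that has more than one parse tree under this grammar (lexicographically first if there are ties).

b b

length 1: no string has ≥2 trees
length 2: b b has 2 parse trees

Two derivations of b b:
  P ⇒ b P ⇒ b b
  P ⇒ P b ⇒ b b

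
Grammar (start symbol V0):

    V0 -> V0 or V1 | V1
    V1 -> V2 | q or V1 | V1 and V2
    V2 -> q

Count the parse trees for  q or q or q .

4

Parse trees for q or q or q:
  [V0 [V0 [V1 [V2 q]]] or [V1 q or [V1 [V2 q]]]]
  [V0 [V0 [V0 [V1 [V2 q]]] or [V1 [V2 q]]] or [V1 [V2 q]]]
  [V0 [V0 [V1 q or [V1 [V2 q]]]] or [V1 [V2 q]]]
  [V0 [V1 q or [V1 q or [V1 [V2 q]]]]]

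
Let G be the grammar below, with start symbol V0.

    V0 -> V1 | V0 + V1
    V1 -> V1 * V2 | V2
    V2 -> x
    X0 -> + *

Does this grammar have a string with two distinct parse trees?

(X0 is unreachable from V0, so its rules don't affect L(V0).) V0 → V0 + V1 | V1  ;  V1 → V1 * V2 | V2  — a left-associative chain with V2 at the bottom. Each string factors uniquely by precedence.

Unambiguous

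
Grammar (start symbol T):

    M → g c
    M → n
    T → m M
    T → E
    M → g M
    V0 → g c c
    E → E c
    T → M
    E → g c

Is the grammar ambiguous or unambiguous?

Witness: g c

Derivation 1: T ⇒ E ⇒ g c
Derivation 2: T ⇒ M ⇒ g c

Two distinct leftmost derivations for the same string.

Ambiguous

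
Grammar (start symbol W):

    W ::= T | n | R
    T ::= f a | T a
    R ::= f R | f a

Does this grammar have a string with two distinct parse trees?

Witness: f a

Derivation 1: W ⇒ T ⇒ f a
Derivation 2: W ⇒ R ⇒ f a

Two distinct leftmost derivations for the same string.

Ambiguous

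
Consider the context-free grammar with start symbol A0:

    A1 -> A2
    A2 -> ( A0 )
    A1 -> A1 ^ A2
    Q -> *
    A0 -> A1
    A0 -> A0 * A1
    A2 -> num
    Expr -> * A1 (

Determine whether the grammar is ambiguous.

Only A0, A1, A2 are reachable from A0; ignoring the rest: The grammar is stratified — A0 handles '*' (left-recursive), A1 handles '^', A2 atoms. Each operator has a fixed associativity and precedence level, so every string has one parse.

Unambiguous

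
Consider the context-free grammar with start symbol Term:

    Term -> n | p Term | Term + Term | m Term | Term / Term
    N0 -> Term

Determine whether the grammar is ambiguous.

Witness: m n + n

Derivation 1: Term ⇒ Term + Term ⇒ m Term + Term ⇒ m n + Term ⇒ m n + n
Derivation 2: Term ⇒ m Term ⇒ m Term + Term ⇒ m n + Term ⇒ m n + n

Two distinct leftmost derivations for the same string.

Ambiguous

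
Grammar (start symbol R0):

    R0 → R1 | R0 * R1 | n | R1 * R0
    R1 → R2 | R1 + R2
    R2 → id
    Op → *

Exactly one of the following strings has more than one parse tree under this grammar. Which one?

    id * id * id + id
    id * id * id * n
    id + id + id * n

id * id * id + id: 4 trees
id * id * id * n: 1 tree
id + id + id * n: 1 tree

id * id * id + id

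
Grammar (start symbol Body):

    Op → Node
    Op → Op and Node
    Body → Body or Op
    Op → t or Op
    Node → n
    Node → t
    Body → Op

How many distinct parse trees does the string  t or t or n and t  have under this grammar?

Parse trees for t or t or n and t:
  [Body [Body [Op [Node t]]] or [Op [Op t or [Op [Node n]]] and [Node t]]]
  [Body [Body [Op [Node t]]] or [Op t or [Op [Op [Node n]] and [Node t]]]]
  [Body [Body [Body [Op [Node t]]] or [Op [Node t]]] or [Op [Op [Node n]] and [Node t]]]
  [Body [Body [Op t or [Op [Node t]]]] or [Op [Op [Node n]] and [Node t]]]
  [Body [Op [Op t or [Op t or [Op [Node n]]]] and [Node t]]]
  [Body [Op t or [Op [Op t or [Op [Node n]]] and [Node t]]]]
  [Body [Op t or [Op t or [Op [Op [Node n]] and [Node t]]]]]

7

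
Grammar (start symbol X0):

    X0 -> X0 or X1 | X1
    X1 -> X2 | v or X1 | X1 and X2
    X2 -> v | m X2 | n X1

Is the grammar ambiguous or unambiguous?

Witness: v or v

Derivation 1: X0 ⇒ X0 or X1 ⇒ X1 or X1 ⇒ X2 or X1 ⇒ v or X1 ⇒ v or X2 ⇒ v or v
Derivation 2: X0 ⇒ X1 ⇒ v or X1 ⇒ v or X2 ⇒ v or v

Two distinct leftmost derivations for the same string.

Ambiguous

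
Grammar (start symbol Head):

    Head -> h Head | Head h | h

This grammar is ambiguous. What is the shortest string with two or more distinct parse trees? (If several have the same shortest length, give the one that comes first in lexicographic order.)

h h

length 1: no string has ≥2 trees
length 2: h h has 2 parse trees

Two derivations of h h:
  Head ⇒ h Head ⇒ h h
  Head ⇒ Head h ⇒ h h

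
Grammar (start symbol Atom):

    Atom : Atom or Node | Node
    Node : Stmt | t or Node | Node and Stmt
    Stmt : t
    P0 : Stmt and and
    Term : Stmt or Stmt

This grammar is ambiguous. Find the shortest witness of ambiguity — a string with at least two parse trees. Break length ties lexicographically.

length 1: no string has ≥2 trees
length 3: t or t has 2 parse trees

Two derivations of t or t:
  Atom ⇒ Atom or Node ⇒ Node or Node ⇒ Stmt or Node ⇒ t or Node ⇒ t or Stmt ⇒ t or t
  Atom ⇒ Node ⇒ t or Node ⇒ t or Stmt ⇒ t or t

t or t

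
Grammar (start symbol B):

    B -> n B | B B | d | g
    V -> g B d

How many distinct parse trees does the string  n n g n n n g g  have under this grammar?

Parse trees for n n g n n n g g (showing first 6 of 18):
  [B n [B n [B [B g] [B n [B n [B n [B [B g] [B g]]]]]]]]
  [B n [B n [B [B g] [B n [B n [B [B n [B g]] [B g]]]]]]]
  [B n [B n [B [B g] [B n [B [B n [B n [B g]]] [B g]]]]]]
  [B n [B n [B [B g] [B [B n [B n [B n [B g]]]] [B g]]]]]
  [B n [B n [B [B [B g] [B n [B n [B n [B g]]]]] [B g]]]]
  [B n [B [B n [B g]] [B n [B n [B n [B [B g] [B g]]]]]]]

18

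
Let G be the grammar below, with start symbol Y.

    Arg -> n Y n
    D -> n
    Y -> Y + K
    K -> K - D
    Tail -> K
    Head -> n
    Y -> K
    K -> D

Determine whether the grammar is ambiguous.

(Arg, Head, Tail are unreachable from Y, so their rules don't affect L(Y).) Y → Y + K | K  ;  K → K - D | D  — a left-associative chain with D at the bottom. Each string factors uniquely by precedence.

Unambiguous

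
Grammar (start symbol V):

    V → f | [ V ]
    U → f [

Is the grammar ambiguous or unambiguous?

Unambiguous

Only V is reachable from V; ignoring the rest: Each string is a nest of matched brackets around a single atom. An opening bracket forces the recursive rule; an atom forces the base rule.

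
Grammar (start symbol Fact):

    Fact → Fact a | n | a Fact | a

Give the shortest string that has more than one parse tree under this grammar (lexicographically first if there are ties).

length 1: no string has ≥2 trees
length 2: a a has 2 parse trees

Two derivations of a a:
  Fact ⇒ Fact a ⇒ a a
  Fact ⇒ a Fact ⇒ a a

a a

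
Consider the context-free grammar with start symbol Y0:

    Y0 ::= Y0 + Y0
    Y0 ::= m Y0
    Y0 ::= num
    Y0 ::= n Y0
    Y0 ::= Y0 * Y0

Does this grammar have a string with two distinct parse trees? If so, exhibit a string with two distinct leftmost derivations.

Ambiguous

Witness: m num * num

Derivation 1: Y0 ⇒ m Y0 ⇒ m Y0 * Y0 ⇒ m num * Y0 ⇒ m num * num
Derivation 2: Y0 ⇒ Y0 * Y0 ⇒ m Y0 * Y0 ⇒ m num * Y0 ⇒ m num * num

Two distinct leftmost derivations for the same string.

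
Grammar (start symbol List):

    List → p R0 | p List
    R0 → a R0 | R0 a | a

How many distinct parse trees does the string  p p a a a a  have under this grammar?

8

Parse trees for p p a a a a:
  [List p [List p [R0 a [R0 a [R0 a [R0 a]]]]]]
  [List p [List p [R0 a [R0 a [R0 [R0 a] a]]]]]
  [List p [List p [R0 a [R0 [R0 a [R0 a]] a]]]]
  [List p [List p [R0 a [R0 [R0 [R0 a] a] a]]]]
  [List p [List p [R0 [R0 a [R0 a [R0 a]]] a]]]
  [List p [List p [R0 [R0 a [R0 [R0 a] a]] a]]]
  [List p [List p [R0 [R0 [R0 a [R0 a]] a] a]]]
  [List p [List p [R0 [R0 [R0 [R0 a] a] a] a]]]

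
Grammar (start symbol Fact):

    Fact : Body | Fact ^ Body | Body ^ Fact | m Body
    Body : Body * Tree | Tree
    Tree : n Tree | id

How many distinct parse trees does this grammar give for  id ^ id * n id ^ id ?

Parse trees for id ^ id * n id ^ id:
  [Fact [Fact [Fact [Body [Tree id]]] ^ [Body [Body [Tree id]] * [Tree n [Tree id]]]] ^ [Body [Tree id]]]
  [Fact [Fact [Body [Tree id]] ^ [Fact [Body [Body [Tree id]] * [Tree n [Tree id]]]]] ^ [Body [Tree id]]]
  [Fact [Body [Tree id]] ^ [Fact [Fact [Body [Body [Tree id]] * [Tree n [Tree id]]]] ^ [Body [Tree id]]]]
  [Fact [Body [Tree id]] ^ [Fact [Body [Body [Tree id]] * [Tree n [Tree id]]] ^ [Fact [Body [Tree id]]]]]

4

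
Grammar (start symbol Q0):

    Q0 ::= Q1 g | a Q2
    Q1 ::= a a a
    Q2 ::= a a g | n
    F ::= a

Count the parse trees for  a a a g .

Parse trees for a a a g:
  [Q0 [Q1 a a a] g]
  [Q0 a [Q2 a a g]]

2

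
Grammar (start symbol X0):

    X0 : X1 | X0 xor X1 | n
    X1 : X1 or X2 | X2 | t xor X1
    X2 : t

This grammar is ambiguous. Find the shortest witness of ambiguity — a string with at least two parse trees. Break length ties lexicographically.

length 1: no string has ≥2 trees
length 3: t xor t has 2 parse trees

Two derivations of t xor t:
  X0 ⇒ X1 ⇒ t xor X1 ⇒ t xor X2 ⇒ t xor t
  X0 ⇒ X0 xor X1 ⇒ X1 xor X1 ⇒ X2 xor X1 ⇒ t xor X1 ⇒ t xor X2 ⇒ t xor t

t xor t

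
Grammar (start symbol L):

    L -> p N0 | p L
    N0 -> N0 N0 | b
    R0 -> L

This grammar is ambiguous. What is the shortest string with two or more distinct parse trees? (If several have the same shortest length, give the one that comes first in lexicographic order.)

length 2: no string has ≥2 trees
length 3: no string has ≥2 trees
length 4: p b b b has 2 parse trees

Two derivations of p b b b:
  L ⇒ p N0 ⇒ p N0 N0 ⇒ p N0 N0 N0 ⇒ p b N0 N0 ⇒ p b b N0 ⇒ p b b b
  L ⇒ p N0 ⇒ p N0 N0 ⇒ p b N0 ⇒ p b N0 N0 ⇒ p b b N0 ⇒ p b b b

p b b b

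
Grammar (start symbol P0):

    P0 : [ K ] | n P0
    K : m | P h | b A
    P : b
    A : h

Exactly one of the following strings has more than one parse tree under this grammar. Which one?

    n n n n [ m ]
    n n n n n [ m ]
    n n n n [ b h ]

n n n n [ b h ]

n n n n [ m ]: 1 tree
n n n n n [ m ]: 1 tree
n n n n [ b h ]: 2 trees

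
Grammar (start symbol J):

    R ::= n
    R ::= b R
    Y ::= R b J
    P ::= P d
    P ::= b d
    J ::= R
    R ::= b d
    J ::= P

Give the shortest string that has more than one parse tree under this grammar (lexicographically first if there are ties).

length 1: no string has ≥2 trees
length 2: b d has 2 parse trees

Two derivations of b d:
  J ⇒ R ⇒ b d
  J ⇒ P ⇒ b d

b d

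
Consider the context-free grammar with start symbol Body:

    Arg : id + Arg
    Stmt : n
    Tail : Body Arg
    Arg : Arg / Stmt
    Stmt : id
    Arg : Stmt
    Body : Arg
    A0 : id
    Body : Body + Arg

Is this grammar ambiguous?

Witness: id + id

Derivation 1: Body ⇒ Arg ⇒ id + Arg ⇒ id + Stmt ⇒ id + id
Derivation 2: Body ⇒ Body + Arg ⇒ Arg + Arg ⇒ Stmt + Arg ⇒ id + Arg ⇒ id + Stmt ⇒ id + id

Two distinct leftmost derivations for the same string.

Ambiguous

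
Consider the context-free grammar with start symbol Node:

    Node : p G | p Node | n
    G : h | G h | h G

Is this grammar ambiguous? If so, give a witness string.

Witness: p h h

Derivation 1: Node ⇒ p G ⇒ p G h ⇒ p h h
Derivation 2: Node ⇒ p G ⇒ p h G ⇒ p h h

Two distinct leftmost derivations for the same string.

Ambiguous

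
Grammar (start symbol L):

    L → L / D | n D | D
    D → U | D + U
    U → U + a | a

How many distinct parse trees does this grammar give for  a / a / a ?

Parse trees for a / a / a:
  [L [L [L [D [U a]]] / [D [U a]]] / [D [U a]]]

1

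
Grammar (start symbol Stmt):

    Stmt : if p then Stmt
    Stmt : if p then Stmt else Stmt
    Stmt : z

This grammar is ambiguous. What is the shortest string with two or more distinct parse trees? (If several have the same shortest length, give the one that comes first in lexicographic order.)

length 1: no string has ≥2 trees
length 4: no string has ≥2 trees
length 6: no string has ≥2 trees
length 7: no string has ≥2 trees
length 9: if p then if p then z else z has 2 parse trees

Two derivations of if p then if p then z else z:
  Stmt ⇒ if p then Stmt ⇒ if p then if p then Stmt else Stmt ⇒ if p then if p then z else Stmt ⇒ if p then if p then z else z
  Stmt ⇒ if p then Stmt else Stmt ⇒ if p then if p then Stmt else Stmt ⇒ if p then if p then z else Stmt ⇒ if p then if p then z else z

if p then if p then z else z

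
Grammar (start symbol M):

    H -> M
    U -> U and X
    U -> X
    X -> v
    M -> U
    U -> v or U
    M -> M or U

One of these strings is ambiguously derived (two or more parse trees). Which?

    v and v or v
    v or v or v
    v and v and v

v or v or v

v and v or v: 1 tree
v or v or v: 4 trees
v and v and v: 1 tree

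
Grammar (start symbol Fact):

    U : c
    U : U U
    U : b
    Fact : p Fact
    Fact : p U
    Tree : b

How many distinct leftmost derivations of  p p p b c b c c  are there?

Parse trees for p p p b c b c c (showing first 6 of 14):
  [Fact p [Fact p [Fact p [U [U b] [U [U c] [U [U b] [U [U c] [U c]]]]]]]]
  [Fact p [Fact p [Fact p [U [U b] [U [U c] [U [U [U b] [U c]] [U c]]]]]]]
  [Fact p [Fact p [Fact p [U [U b] [U [U [U c] [U b]] [U [U c] [U c]]]]]]]
  [Fact p [Fact p [Fact p [U [U b] [U [U [U c] [U [U b] [U c]]] [U c]]]]]]
  [Fact p [Fact p [Fact p [U [U b] [U [U [U [U c] [U b]] [U c]] [U c]]]]]]
  [Fact p [Fact p [Fact p [U [U [U b] [U c]] [U [U b] [U [U c] [U c]]]]]]]

14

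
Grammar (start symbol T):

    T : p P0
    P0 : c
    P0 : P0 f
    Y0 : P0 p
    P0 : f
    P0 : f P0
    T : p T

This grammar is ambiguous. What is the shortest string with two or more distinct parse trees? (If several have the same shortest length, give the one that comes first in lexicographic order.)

p f f

length 2: no string has ≥2 trees
length 3: p f f has 2 parse trees

Two derivations of p f f:
  T ⇒ p P0 ⇒ p P0 f ⇒ p f f
  T ⇒ p P0 ⇒ p f P0 ⇒ p f f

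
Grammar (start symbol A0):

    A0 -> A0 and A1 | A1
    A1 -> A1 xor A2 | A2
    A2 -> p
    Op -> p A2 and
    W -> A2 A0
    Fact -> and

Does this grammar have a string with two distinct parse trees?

Unambiguous

Only A0, A1, A2 are reachable from A0; ignoring the rest: This is a standard precedence ladder (A0 over A1 over A2), with each level left-recursive on its own operator ('and' at A0, 'xor' at A1). That structure is LR(1), hence unambiguous.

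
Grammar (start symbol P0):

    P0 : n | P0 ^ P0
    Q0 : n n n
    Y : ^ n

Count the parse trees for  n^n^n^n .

Parse trees for n^n^n^n:
  [P0 [P0 n] ^ [P0 [P0 n] ^ [P0 [P0 n] ^ [P0 n]]]]
  [P0 [P0 n] ^ [P0 [P0 [P0 n] ^ [P0 n]] ^ [P0 n]]]
  [P0 [P0 [P0 n] ^ [P0 n]] ^ [P0 [P0 n] ^ [P0 n]]]
  [P0 [P0 [P0 n] ^ [P0 [P0 n] ^ [P0 n]]] ^ [P0 n]]
  [P0 [P0 [P0 [P0 n] ^ [P0 n]] ^ [P0 n]] ^ [P0 n]]

5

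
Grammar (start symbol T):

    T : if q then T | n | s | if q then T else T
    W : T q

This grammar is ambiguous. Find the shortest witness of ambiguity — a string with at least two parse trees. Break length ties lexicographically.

if q then if q then n else n

length 1: no string has ≥2 trees
length 4: no string has ≥2 trees
length 6: no string has ≥2 trees
length 7: no string has ≥2 trees
length 9: if q then if q then n else n has 2 parse trees

Two derivations of if q then if q then n else n:
  T ⇒ if q then T ⇒ if q then if q then T else T ⇒ if q then if q then n else T ⇒ if q then if q then n else n
  T ⇒ if q then T else T ⇒ if q then if q then T else T ⇒ if q then if q then n else T ⇒ if q then if q then n else n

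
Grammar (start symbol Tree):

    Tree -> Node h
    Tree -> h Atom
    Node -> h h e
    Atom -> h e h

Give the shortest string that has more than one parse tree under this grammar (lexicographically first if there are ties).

h h e h

length 4: h h e h has 2 parse trees

Two derivations of h h e h:
  Tree ⇒ Node h ⇒ h h e h
  Tree ⇒ h Atom ⇒ h h e h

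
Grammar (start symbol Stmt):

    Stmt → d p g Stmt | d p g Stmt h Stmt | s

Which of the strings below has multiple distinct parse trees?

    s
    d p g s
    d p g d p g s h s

s: 1 tree
d p g s: 1 tree
d p g d p g s h s: 2 trees

d p g d p g s h s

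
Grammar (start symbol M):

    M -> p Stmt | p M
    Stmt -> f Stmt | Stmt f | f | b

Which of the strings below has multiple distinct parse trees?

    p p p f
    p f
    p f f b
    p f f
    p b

p p p f: 1 tree
p f: 1 tree
p f f b: 1 tree
p f f: 2 trees
p b: 1 tree

p f f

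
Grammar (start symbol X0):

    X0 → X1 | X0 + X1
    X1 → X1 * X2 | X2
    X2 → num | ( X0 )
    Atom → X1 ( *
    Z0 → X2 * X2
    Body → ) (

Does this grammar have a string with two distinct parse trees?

(Atom, Z0, Body are unreachable from X0, so their rules don't affect L(X0).) This is a standard precedence ladder (X0 over X1 over X2), with each level left-recursive on its own operator ('+' at X0, '*' at X1). That structure is LR(1), hence unambiguous.

Unambiguous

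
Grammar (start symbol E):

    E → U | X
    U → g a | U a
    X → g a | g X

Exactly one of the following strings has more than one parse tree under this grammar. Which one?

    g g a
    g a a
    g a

g a

g g a: 1 tree
g a a: 1 tree
g a: 2 trees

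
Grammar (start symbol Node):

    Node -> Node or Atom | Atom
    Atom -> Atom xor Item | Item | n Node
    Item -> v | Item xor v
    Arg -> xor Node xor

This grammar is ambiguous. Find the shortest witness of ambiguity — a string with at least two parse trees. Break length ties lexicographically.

v xor v

length 1: no string has ≥2 trees
length 2: no string has ≥2 trees
length 3: v xor v has 2 parse trees

Two derivations of v xor v:
  Node ⇒ Atom ⇒ Atom xor Item ⇒ Item xor Item ⇒ v xor Item ⇒ v xor v
  Node ⇒ Atom ⇒ Item ⇒ Item xor v ⇒ v xor v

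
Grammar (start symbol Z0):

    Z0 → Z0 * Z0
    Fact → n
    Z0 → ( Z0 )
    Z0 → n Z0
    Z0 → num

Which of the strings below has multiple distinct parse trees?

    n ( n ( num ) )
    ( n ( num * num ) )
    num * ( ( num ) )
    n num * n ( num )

n num * n ( num )

n ( n ( num ) ): 1 tree
( n ( num * num ) ): 1 tree
num * ( ( num ) ): 1 tree
n num * n ( num ): 2 trees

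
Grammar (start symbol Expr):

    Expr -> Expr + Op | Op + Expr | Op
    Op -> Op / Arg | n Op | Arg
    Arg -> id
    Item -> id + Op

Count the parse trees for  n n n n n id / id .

6

Parse trees for n n n n n id / id:
  [Expr [Op [Op n [Op n [Op n [Op n [Op n [Op [Arg id]]]]]]] / [Arg id]]]
  [Expr [Op n [Op [Op n [Op n [Op n [Op n [Op [Arg id]]]]]] / [Arg id]]]]
  [Expr [Op n [Op n [Op [Op n [Op n [Op n [Op [Arg id]]]]] / [Arg id]]]]]
  [Expr [Op n [Op n [Op n [Op [Op n [Op n [Op [Arg id]]]] / [Arg id]]]]]]
  [Expr [Op n [Op n [Op n [Op n [Op [Op n [Op [Arg id]]] / [Arg id]]]]]]]
  [Expr [Op n [Op n [Op n [Op n [Op n [Op [Op [Arg id]] / [Arg id]]]]]]]]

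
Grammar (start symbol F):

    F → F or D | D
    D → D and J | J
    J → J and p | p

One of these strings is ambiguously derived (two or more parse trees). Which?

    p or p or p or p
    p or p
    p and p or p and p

p or p or p or p: 1 tree
p or p: 1 tree
p and p or p and p: 4 trees

p and p or p and p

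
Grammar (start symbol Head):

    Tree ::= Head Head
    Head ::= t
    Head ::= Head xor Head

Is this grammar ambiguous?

Witness: t xor t xor t

Derivation 1: Head ⇒ Head xor Head ⇒ t xor Head ⇒ t xor Head xor Head ⇒ t xor t xor Head ⇒ t xor t xor t
Derivation 2: Head ⇒ Head xor Head ⇒ Head xor Head xor Head ⇒ t xor Head xor Head ⇒ t xor t xor Head ⇒ t xor t xor t

Two distinct leftmost derivations for the same string.

Ambiguous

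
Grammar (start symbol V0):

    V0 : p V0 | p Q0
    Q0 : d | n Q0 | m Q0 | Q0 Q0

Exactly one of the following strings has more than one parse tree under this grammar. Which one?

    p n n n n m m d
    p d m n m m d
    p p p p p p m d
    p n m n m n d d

p n n n n m m d: 1 tree
p d m n m m d: 1 tree
p p p p p p m d: 1 tree
p n m n m n d d: 6 trees

p n m n m n d d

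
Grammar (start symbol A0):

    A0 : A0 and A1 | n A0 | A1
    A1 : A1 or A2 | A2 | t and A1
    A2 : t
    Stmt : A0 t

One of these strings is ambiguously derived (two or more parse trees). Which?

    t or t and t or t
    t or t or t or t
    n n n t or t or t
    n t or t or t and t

n t or t or t and t

t or t and t or t: 1 tree
t or t or t or t: 1 tree
n n n t or t or t: 1 tree
n t or t or t and t: 2 trees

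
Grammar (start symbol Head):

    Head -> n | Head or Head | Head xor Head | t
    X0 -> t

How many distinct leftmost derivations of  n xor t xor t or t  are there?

5

Parse trees for n xor t xor t or t:
  [Head [Head [Head n] xor [Head [Head t] xor [Head t]]] or [Head t]]
  [Head [Head [Head [Head n] xor [Head t]] xor [Head t]] or [Head t]]
  [Head [Head n] xor [Head [Head [Head t] xor [Head t]] or [Head t]]]
  [Head [Head n] xor [Head [Head t] xor [Head [Head t] or [Head t]]]]
  [Head [Head [Head n] xor [Head t]] xor [Head [Head t] or [Head t]]]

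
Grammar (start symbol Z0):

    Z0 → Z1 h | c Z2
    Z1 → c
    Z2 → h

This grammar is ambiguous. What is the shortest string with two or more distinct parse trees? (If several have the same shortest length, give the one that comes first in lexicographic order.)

c h

length 2: c h has 2 parse trees

Two derivations of c h:
  Z0 ⇒ Z1 h ⇒ c h
  Z0 ⇒ c Z2 ⇒ c h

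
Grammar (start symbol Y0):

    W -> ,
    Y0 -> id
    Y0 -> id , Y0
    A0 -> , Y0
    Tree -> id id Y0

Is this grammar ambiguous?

Unambiguous

(A0, W, Tree are unreachable from Y0, so their rules don't affect L(Y0).) The reachable grammar is A → atom sep A | atom. Each atom is followed by either the separator (recurse) or end-of-string (stop) — no choice point.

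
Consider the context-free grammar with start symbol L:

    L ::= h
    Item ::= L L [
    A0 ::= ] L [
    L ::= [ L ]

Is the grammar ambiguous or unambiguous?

Unambiguous

Only L is reachable from L; ignoring the rest: L(L) is { openⁿ atom closeⁿ : n ≥ 0 }. The bracket depth fixes n, and the derivation is forced at every step.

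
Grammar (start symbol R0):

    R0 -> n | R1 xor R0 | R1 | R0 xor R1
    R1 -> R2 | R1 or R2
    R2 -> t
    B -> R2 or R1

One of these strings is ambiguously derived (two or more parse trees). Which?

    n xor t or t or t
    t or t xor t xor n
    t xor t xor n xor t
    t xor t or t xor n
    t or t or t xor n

t xor t xor n xor t

n xor t or t or t: 1 tree
t or t xor t xor n: 1 tree
t xor t xor n xor t: 3 trees
t xor t or t xor n: 1 tree
t or t or t xor n: 1 tree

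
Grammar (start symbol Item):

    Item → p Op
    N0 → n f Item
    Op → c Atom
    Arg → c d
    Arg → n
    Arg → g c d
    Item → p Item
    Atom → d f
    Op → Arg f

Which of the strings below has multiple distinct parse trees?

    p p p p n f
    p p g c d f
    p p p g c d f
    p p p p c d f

p p p p c d f

p p p p n f: 1 tree
p p g c d f: 1 tree
p p p g c d f: 1 tree
p p p p c d f: 2 trees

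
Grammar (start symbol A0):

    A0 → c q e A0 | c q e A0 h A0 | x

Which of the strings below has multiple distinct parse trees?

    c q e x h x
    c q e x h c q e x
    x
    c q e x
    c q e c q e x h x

c q e x h x: 1 tree
c q e x h c q e x: 1 tree
x: 1 tree
c q e x: 1 tree
c q e c q e x h x: 2 trees

c q e c q e x h x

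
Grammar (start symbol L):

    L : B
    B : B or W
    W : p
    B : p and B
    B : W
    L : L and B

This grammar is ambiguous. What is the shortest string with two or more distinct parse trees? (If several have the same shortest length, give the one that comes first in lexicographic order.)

length 1: no string has ≥2 trees
length 3: p and p has 2 parse trees

Two derivations of p and p:
  L ⇒ B ⇒ p and B ⇒ p and W ⇒ p and p
  L ⇒ L and B ⇒ B and B ⇒ W and B ⇒ p and B ⇒ p and W ⇒ p and p

p and p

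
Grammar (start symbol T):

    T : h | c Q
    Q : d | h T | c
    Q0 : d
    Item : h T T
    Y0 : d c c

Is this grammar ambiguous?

Unambiguous

Only T, Q are reachable from T; ignoring the rest: The reachable rules are right-linear with at most one rule per (nonterminal, next-terminal) pair. Each input token forces the next rule, so parsing is deterministic.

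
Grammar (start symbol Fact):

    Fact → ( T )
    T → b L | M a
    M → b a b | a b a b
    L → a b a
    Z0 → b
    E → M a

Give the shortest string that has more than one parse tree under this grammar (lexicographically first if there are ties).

length 6: ( b a b a ) has 2 parse trees

Two derivations of ( b a b a ):
  Fact ⇒ ( T ) ⇒ ( b L ) ⇒ ( b a b a )
  Fact ⇒ ( T ) ⇒ ( M a ) ⇒ ( b a b a )

( b a b a )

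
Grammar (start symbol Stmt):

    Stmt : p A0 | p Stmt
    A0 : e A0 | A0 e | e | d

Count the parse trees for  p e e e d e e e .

Parse trees for p e e e d e e e (showing first 6 of 20):
  [Stmt p [A0 e [A0 e [A0 e [A0 [A0 [A0 [A0 d] e] e] e]]]]]
  [Stmt p [A0 e [A0 e [A0 [A0 e [A0 [A0 [A0 d] e] e]] e]]]]
  [Stmt p [A0 e [A0 e [A0 [A0 [A0 e [A0 [A0 d] e]] e] e]]]]
  [Stmt p [A0 e [A0 e [A0 [A0 [A0 [A0 e [A0 d]] e] e] e]]]]
  [Stmt p [A0 e [A0 [A0 e [A0 e [A0 [A0 [A0 d] e] e]]] e]]]
  [Stmt p [A0 e [A0 [A0 e [A0 [A0 e [A0 [A0 d] e]] e]] e]]]

20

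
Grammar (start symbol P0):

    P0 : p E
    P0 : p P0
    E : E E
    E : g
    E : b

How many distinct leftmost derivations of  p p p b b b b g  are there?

14

Parse trees for p p p b b b b g (showing first 6 of 14):
  [P0 p [P0 p [P0 p [E [E b] [E [E b] [E [E b] [E [E b] [E g]]]]]]]]
  [P0 p [P0 p [P0 p [E [E b] [E [E b] [E [E [E b] [E b]] [E g]]]]]]]
  [P0 p [P0 p [P0 p [E [E b] [E [E [E b] [E b]] [E [E b] [E g]]]]]]]
  [P0 p [P0 p [P0 p [E [E b] [E [E [E b] [E [E b] [E b]]] [E g]]]]]]
  [P0 p [P0 p [P0 p [E [E b] [E [E [E [E b] [E b]] [E b]] [E g]]]]]]
  [P0 p [P0 p [P0 p [E [E [E b] [E b]] [E [E b] [E [E b] [E g]]]]]]]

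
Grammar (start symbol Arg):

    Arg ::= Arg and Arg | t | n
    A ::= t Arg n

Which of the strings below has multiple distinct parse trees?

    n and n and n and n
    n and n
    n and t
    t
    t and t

n and n and n and n

n and n and n and n: 5 trees
n and n: 1 tree
n and t: 1 tree
t: 1 tree
t and t: 1 tree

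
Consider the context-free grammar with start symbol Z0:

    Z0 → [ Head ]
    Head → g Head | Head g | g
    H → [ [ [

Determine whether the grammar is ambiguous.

Ambiguous

Witness: [ g g ]

Derivation 1: Z0 ⇒ [ Head ] ⇒ [ g Head ] ⇒ [ g g ]
Derivation 2: Z0 ⇒ [ Head ] ⇒ [ Head g ] ⇒ [ g g ]

Two distinct leftmost derivations for the same string.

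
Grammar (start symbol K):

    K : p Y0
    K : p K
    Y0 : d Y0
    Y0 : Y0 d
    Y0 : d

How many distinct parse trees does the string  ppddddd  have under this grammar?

16

Parse trees for ppddddd (showing first 6 of 16):
  [K p [K p [Y0 d [Y0 d [Y0 d [Y0 d [Y0 d]]]]]]]
  [K p [K p [Y0 d [Y0 d [Y0 d [Y0 [Y0 d] d]]]]]]
  [K p [K p [Y0 d [Y0 d [Y0 [Y0 d [Y0 d]] d]]]]]
  [K p [K p [Y0 d [Y0 d [Y0 [Y0 [Y0 d] d] d]]]]]
  [K p [K p [Y0 d [Y0 [Y0 d [Y0 d [Y0 d]]] d]]]]
  [K p [K p [Y0 d [Y0 [Y0 d [Y0 [Y0 d] d]] d]]]]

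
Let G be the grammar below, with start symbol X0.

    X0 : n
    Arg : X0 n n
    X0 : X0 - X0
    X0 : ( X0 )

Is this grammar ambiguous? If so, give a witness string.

Ambiguous

Witness: n - n - n

Derivation 1: X0 ⇒ X0 - X0 ⇒ n - X0 ⇒ n - X0 - X0 ⇒ n - n - X0 ⇒ n - n - n
Derivation 2: X0 ⇒ X0 - X0 ⇒ X0 - X0 - X0 ⇒ n - X0 - X0 ⇒ n - n - X0 ⇒ n - n - n

Two distinct leftmost derivations for the same string.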